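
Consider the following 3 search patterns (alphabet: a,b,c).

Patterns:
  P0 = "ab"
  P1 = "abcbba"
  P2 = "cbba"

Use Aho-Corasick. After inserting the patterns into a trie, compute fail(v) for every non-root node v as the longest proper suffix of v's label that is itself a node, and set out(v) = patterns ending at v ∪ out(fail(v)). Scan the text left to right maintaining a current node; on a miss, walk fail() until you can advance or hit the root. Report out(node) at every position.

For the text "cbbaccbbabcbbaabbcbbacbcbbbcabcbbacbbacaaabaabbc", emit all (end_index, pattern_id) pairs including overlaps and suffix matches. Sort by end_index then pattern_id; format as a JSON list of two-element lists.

Build:
Trie (insert patterns):
  0='ε' goto a→1 c→7
  1='a' goto b→2
  2='ab' goto c→3  ←P0
  3='abc' goto b→4
  4='abcb' goto b→5
  5='abcbb' goto a→6
  6='abcbba' goto ·  ←P1
  7='c' goto b→8
  8='cb' goto b→9
  9='cbb' goto a→10
  10='cbba' goto ·  ←P2

BFS fail/out derivation:
  fail(1) 'a': from fail(0)=0 chase 'a': 0 ⇒ 0;  out=∅∪out(0)=∅
  fail(7) 'c': from fail(0)=0 chase 'c': 0 ⇒ 0;  out=∅∪out(0)=∅
  fail(2) 'ab': from fail(1)=0 chase 'b': 0 ⇒ 0;  out={0}∪out(0)={0}
  fail(8) 'cb': from fail(7)=0 chase 'b': 0 ⇒ 0;  out=∅∪out(0)=∅
  fail(3) 'abc': from fail(2)=0 chase 'c': 0 ⇒ 7;  out=∅∪out(7)=∅
  fail(9) 'cbb': from fail(8)=0 chase 'b': 0 ⇒ 0;  out=∅∪out(0)=∅
  fail(4) 'abcb': from fail(3)=7 chase 'b': 7 ⇒ 8;  out=∅∪out(8)=∅
  fail(10) 'cbba': from fail(9)=0 chase 'a': 0 ⇒ 1;  out={2}∪out(1)={2}
  fail(5) 'abcbb': from fail(4)=8 chase 'b': 8 ⇒ 9;  out=∅∪out(9)=∅
  fail(6) 'abcbba': from fail(5)=9 chase 'a': 9 ⇒ 10;  out={1}∪out(10)={1,2}

Run:
[0] read 'c'  n0⇒n7
[1] read 'b'  n7⇒n8
[2] read 'b'  n8⇒n9
[3] read 'a'  n9⇒n10  → match P2@[0:3]
[4] read 'c'  n10⇒n7 (via fail)
[5] read 'c'  n7⇒n7 (via fail)
[6] read 'b'  n7⇒n8
[7] read 'b'  n8⇒n9
[8] read 'a'  n9⇒n10  → match P2@[5:8]
[9] read 'b'  n10⇒n2 (via fail)  → match P0@[8:9]
[10] read 'c'  n2⇒n3
[11] read 'b'  n3⇒n4
[12] read 'b'  n4⇒n5
[13] read 'a'  n5⇒n6  → match P1@[8:13],P2@[10:13]
[14] read 'a'  n6⇒n1 (via fail)
[15] read 'b'  n1⇒n2  → match P0@[14:15]
[16] read 'b'  n2⇒n0 (via fail)
[17] read 'c'  n0⇒n7
[18] read 'b'  n7⇒n8
[19] read 'b'  n8⇒n9
[20] read 'a'  n9⇒n10  → match P2@[17:20]
[21] read 'c'  n10⇒n7 (via fail)
[22] read 'b'  n7⇒n8
[23] read 'c'  n8⇒n7 (via fail)
[24] read 'b'  n7⇒n8
[25] read 'b'  n8⇒n9
[26] read 'b'  n9⇒n0 (via fail)
[27] read 'c'  n0⇒n7
[28] read 'a'  n7⇒n1 (via fail)
[29] read 'b'  n1⇒n2  → match P0@[28:29]
[30] read 'c'  n2⇒n3
[31] read 'b'  n3⇒n4
[32] read 'b'  n4⇒n5
[33] read 'a'  n5⇒n6  → match P1@[28:33],P2@[30:33]
[34] read 'c'  n6⇒n7 (via fail)
[35] read 'b'  n7⇒n8
[36] read 'b'  n8⇒n9
[37] read 'a'  n9⇒n10  → match P2@[34:37]
[38] read 'c'  n10⇒n7 (via fail)
[39] read 'a'  n7⇒n1 (via fail)
[40] read 'a'  n1⇒n1 (via fail)
[41] read 'a'  n1⇒n1 (via fail)
[42] read 'b'  n1⇒n2  → match P0@[41:42]
[43] read 'a'  n2⇒n1 (via fail)
[44] read 'a'  n1⇒n1 (via fail)
[45] read 'b'  n1⇒n2  → match P0@[44:45]
[46] read 'b'  n2⇒n0 (via fail)
[47] read 'c'  n0⇒n7

Matches: [[3,2],[8,2],[9,0],[13,1],[13,2],[15,0],[20,2],[29,0],[33,1],[33,2],[37,2],[42,0],[45,0]]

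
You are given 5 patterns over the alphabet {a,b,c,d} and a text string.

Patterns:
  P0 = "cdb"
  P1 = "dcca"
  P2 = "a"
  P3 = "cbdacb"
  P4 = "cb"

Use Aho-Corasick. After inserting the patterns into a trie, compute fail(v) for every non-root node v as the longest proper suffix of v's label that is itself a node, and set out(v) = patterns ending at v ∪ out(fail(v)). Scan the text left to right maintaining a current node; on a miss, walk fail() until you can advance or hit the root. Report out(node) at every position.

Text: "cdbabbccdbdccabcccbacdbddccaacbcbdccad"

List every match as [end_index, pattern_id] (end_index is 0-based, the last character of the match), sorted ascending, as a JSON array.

Build:
Trie nodes:
  n0 'ε': a→8 c→1 d→4
  n1 'c': b→9 d→2
  n2 'cd': b→3
  n3 'cdb': ·  ←P0
  n4 'd': c→5
  n5 'dc': c→6
  n6 'dcc': a→7
  n7 'dcca': ·  ←P1
  n8 'a': ·  ←P2
  n9 'cb': d→10  ←P4
  n10 'cbd': a→11
  n11 'cbda': c→12
  n12 'cbdac': b→13
  n13 'cbdacb': ·  ←P3

Failure links (BFS by depth):
  n1('c'): parent n0 fail=0; on 'c' 0 → fail=0;  out ∅∪∅=∅
  n4('d'): parent n0 fail=0; on 'd' 0 → fail=0;  out ∅∪∅=∅
  n8('a'): parent n0 fail=0; on 'a' 0 → fail=0;  out {2}∪∅={2}
  n2('cd'): parent n1 fail=0; on 'd' 0 → fail=4;  out ∅∪∅=∅
  n5('dc'): parent n4 fail=0; on 'c' 0 → fail=1;  out ∅∪∅=∅
  n9('cb'): parent n1 fail=0; on 'b' 0 → fail=0;  out {4}∪∅={4}
  n3('cdb'): parent n2 fail=4; on 'b' 4→0 → fail=0;  out {0}∪∅={0}
  n6('dcc'): parent n5 fail=1; on 'c' 1→0 → fail=1;  out ∅∪∅=∅
  n10('cbd'): parent n9 fail=0; on 'd' 0 → fail=4;  out ∅∪∅=∅
  n7('dcca'): parent n6 fail=1; on 'a' 1→0 → fail=8;  out {1}∪{2}={1,2}
  n11('cbda'): parent n10 fail=4; on 'a' 4→0 → fail=8;  out ∅∪{2}={2}
  n12('cbdac'): parent n11 fail=8; on 'c' 8→0 → fail=1;  out ∅∪∅=∅
  n13('cbdacb'): parent n12 fail=1; on 'b' 1 → fail=9;  out {3}∪{4}={3,4}

Text stream:
[0] read 'c'  n0⇒n1
[1] read 'd'  n1⇒n2
[2] read 'b'  n2⇒n3  → match P0@[0:2]
[3] read 'a'  n3⇒n8 (fail-walked)  → match P2@[3:3]
[4] read 'b'  n8⇒n0 (fail-walked)
[5] read 'b'  n0⇒n0
[6] read 'c'  n0⇒n1
[7] read 'c'  n1⇒n1 (fail-walked)
[8] read 'd'  n1⇒n2
[9] read 'b'  n2⇒n3  → match P0@[7:9]
[10] read 'd'  n3⇒n4 (fail-walked)
[11] read 'c'  n4⇒n5
[12] read 'c'  n5⇒n6
[13] read 'a'  n6⇒n7  → match P1@[10:13],P2@[13:13]
[14] read 'b'  n7⇒n0 (fail-walked)
[15] read 'c'  n0⇒n1
[16] read 'c'  n1⇒n1 (fail-walked)
[17] read 'c'  n1⇒n1 (fail-walked)
[18] read 'b'  n1⇒n9  → match P4@[17:18]
[19] read 'a'  n9⇒n8 (fail-walked)  → match P2@[19:19]
[20] read 'c'  n8⇒n1 (fail-walked)
[21] read 'd'  n1⇒n2
[22] read 'b'  n2⇒n3  → match P0@[20:22]
[23] read 'd'  n3⇒n4 (fail-walked)
[24] read 'd'  n4⇒n4 (fail-walked)
[25] read 'c'  n4⇒n5
[26] read 'c'  n5⇒n6
[27] read 'a'  n6⇒n7  → match P1@[24:27],P2@[27:27]
[28] read 'a'  n7⇒n8 (fail-walked)  → match P2@[28:28]
[29] read 'c'  n8⇒n1 (fail-walked)
[30] read 'b'  n1⇒n9  → match P4@[29:30]
[31] read 'c'  n9⇒n1 (fail-walked)
[32] read 'b'  n1⇒n9  → match P4@[31:32]
[33] read 'd'  n9⇒n10
[34] read 'c'  n10⇒n5 (fail-walked)
[35] read 'c'  n5⇒n6
[36] read 'a'  n6⇒n7  → match P1@[33:36],P2@[36:36]
[37] read 'd'  n7⇒n4 (fail-walked)

Result: [[2,0],[3,2],[9,0],[13,1],[13,2],[18,4],[19,2],[22,0],[27,1],[27,2],[28,2],[30,4],[32,4],[36,1],[36,2]]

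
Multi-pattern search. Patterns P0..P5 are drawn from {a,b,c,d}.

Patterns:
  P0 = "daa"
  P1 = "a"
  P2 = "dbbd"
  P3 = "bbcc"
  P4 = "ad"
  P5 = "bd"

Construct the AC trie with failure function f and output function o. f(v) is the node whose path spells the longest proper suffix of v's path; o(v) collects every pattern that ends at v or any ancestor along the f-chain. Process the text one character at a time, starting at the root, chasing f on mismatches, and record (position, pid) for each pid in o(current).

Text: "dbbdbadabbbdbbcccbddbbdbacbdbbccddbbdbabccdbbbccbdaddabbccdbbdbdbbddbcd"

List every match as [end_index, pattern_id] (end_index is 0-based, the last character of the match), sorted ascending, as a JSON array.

Build:
Trie nodes:
  n0 'ε': a→4 b→8 d→1
  n1 'd': a→2 b→5
  n2 'da': a→3
  n3 'daa': ·  [P0 ends]
  n4 'a': d→12  [P1 ends]
  n5 'db': b→6
  n6 'dbb': d→7
  n7 'dbbd': ·  [P2 ends]
  n8 'b': b→9 d→13
  n9 'bb': c→10
  n10 'bbc': c→11
  n11 'bbcc': ·  [P3 ends]
  n12 'ad': ·  [P4 ends]
  n13 'bd': ·  [P5 ends]

Failure links (BFS by depth):
  fail(1) 'd': from fail(0)=0 chase 'd': 0 ⇒ 0;  out=∅∪out(0)=∅
  fail(4) 'a': from fail(0)=0 chase 'a': 0 ⇒ 0;  out={1}∪out(0)={1}
  fail(8) 'b': from fail(0)=0 chase 'b': 0 ⇒ 0;  out=∅∪out(0)=∅
  fail(2) 'da': from fail(1)=0 chase 'a': 0 ⇒ 4;  out=∅∪out(4)={1}
  fail(5) 'db': from fail(1)=0 chase 'b': 0 ⇒ 8;  out=∅∪out(8)=∅
  fail(9) 'bb': from fail(8)=0 chase 'b': 0 ⇒ 8;  out=∅∪out(8)=∅
  fail(12) 'ad': from fail(4)=0 chase 'd': 0 ⇒ 1;  out={4}∪out(1)={4}
  fail(13) 'bd': from fail(8)=0 chase 'd': 0 ⇒ 1;  out={5}∪out(1)={5}
  fail(3) 'daa': from fail(2)=4 chase 'a': 4→0 ⇒ 4;  out={0}∪out(4)={0,1}
  fail(6) 'dbb': from fail(5)=8 chase 'b': 8 ⇒ 9;  out=∅∪out(9)=∅
  fail(10) 'bbc': from fail(9)=8 chase 'c': 8→0 ⇒ 0;  out=∅∪out(0)=∅
  fail(7) 'dbbd': from fail(6)=9 chase 'd': 9→8 ⇒ 13;  out={2}∪out(13)={2,5}
  fail(11) 'bbcc': from fail(10)=0 chase 'c': 0 ⇒ 0;  out={3}∪out(0)={3}

Run:
pos 0 'd': at 1
pos 1 'b': at 5
pos 2 'b': at 6
pos 3 'd': at 7  ** P2@[0:3],P5@[2:3]
pos 4 'b': at 5 ·f
pos 5 'a': at 4 ·f  ** P1@[5:5]
pos 6 'd': at 12  ** P4@[5:6]
pos 7 'a': at 2 ·f  ** P1@[7:7]
pos 8 'b': at 8 ·f
pos 9 'b': at 9
pos 10 'b': at 9 ·f
pos 11 'd': at 13 ·f  ** P5@[10:11]
pos 12 'b': at 5 ·f
pos 13 'b': at 6
pos 14 'c': at 10 ·f
pos 15 'c': at 11  ** P3@[12:15]
pos 16 'c': at 0 ·f
pos 17 'b': at 8
pos 18 'd': at 13  ** P5@[17:18]
pos 19 'd': at 1 ·f
pos 20 'b': at 5
pos 21 'b': at 6
pos 22 'd': at 7  ** P2@[19:22],P5@[21:22]
pos 23 'b': at 5 ·f
pos 24 'a': at 4 ·f  ** P1@[24:24]
pos 25 'c': at 0 ·f
pos 26 'b': at 8
pos 27 'd': at 13  ** P5@[26:27]
pos 28 'b': at 5 ·f
pos 29 'b': at 6
pos 30 'c': at 10 ·f
pos 31 'c': at 11  ** P3@[28:31]
pos 32 'd': at 1 ·f
pos 33 'd': at 1 ·f
pos 34 'b': at 5
pos 35 'b': at 6
pos 36 'd': at 7  ** P2@[33:36],P5@[35:36]
pos 37 'b': at 5 ·f
pos 38 'a': at 4 ·f  ** P1@[38:38]
pos 39 'b': at 8 ·f
pos 40 'c': at 0 ·f
pos 41 'c': at 0
pos 42 'd': at 1
pos 43 'b': at 5
pos 44 'b': at 6
pos 45 'b': at 9 ·f
pos 46 'c': at 10
pos 47 'c': at 11  ** P3@[44:47]
pos 48 'b': at 8 ·f
pos 49 'd': at 13  ** P5@[48:49]
pos 50 'a': at 2 ·f  ** P1@[50:50]
pos 51 'd': at 12 ·f  ** P4@[50:51]
pos 52 'd': at 1 ·f
pos 53 'a': at 2  ** P1@[53:53]
pos 54 'b': at 8 ·f
pos 55 'b': at 9
pos 56 'c': at 10
pos 57 'c': at 11  ** P3@[54:57]
pos 58 'd': at 1 ·f
pos 59 'b': at 5
pos 60 'b': at 6
pos 61 'd': at 7  ** P2@[58:61],P5@[60:61]
pos 62 'b': at 5 ·f
pos 63 'd': at 13 ·f  ** P5@[62:63]
pos 64 'b': at 5 ·f
pos 65 'b': at 6
pos 66 'd': at 7  ** P2@[63:66],P5@[65:66]
pos 67 'd': at 1 ·f
pos 68 'b': at 5
pos 69 'c': at 0 ·f
pos 70 'd': at 1

All matches (sorted): [[3,2],[3,5],[5,1],[6,4],[7,1],[11,5],[15,3],[18,5],[22,2],[22,5],[24,1],[27,5],[31,3],[36,2],[36,5],[38,1],[47,3],[49,5],[50,1],[51,4],[53,1],[57,3],[61,2],[61,5],[63,5],[66,2],[66,5]]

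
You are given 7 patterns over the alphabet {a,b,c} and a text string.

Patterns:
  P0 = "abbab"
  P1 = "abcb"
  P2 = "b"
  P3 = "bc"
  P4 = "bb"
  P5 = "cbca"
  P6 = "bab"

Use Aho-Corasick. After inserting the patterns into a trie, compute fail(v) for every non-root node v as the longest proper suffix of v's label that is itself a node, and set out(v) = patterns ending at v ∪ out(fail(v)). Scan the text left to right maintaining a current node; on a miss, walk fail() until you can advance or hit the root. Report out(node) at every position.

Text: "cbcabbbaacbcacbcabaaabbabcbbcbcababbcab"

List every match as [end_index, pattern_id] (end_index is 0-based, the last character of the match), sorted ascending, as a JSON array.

Construct AC machine:
Trie (insert patterns):
  n0 'ε': a→1 b→8 c→11
  n1 'a': b→2
  n2 'ab': b→3 c→6
  n3 'abb': a→4
  n4 'abba': b→5
  n5 'abbab': ·  [P0 ends]
  n6 'abc': b→7
  n7 'abcb': ·  [P1 ends]
  n8 'b': a→15 b→10 c→9  [P2 ends]
  n9 'bc': ·  [P3 ends]
  n10 'bb': ·  [P4 ends]
  n11 'c': b→12
  n12 'cb': c→13
  n13 'cbc': a→14
  n14 'cbca': ·  [P5 ends]
  n15 'ba': b→16
  n16 'bab': ·  [P6 ends]

BFS fail/out derivation:
  n1('a'): parent n0 fail=0; on 'a' 0 → fail=0;  out ∅∪∅=∅
  n8('b'): parent n0 fail=0; on 'b' 0 → fail=0;  out {2}∪∅={2}
  n11('c'): parent n0 fail=0; on 'c' 0 → fail=0;  out ∅∪∅=∅
  n2('ab'): parent n1 fail=0; on 'b' 0 → fail=8;  out ∅∪{2}={2}
  n9('bc'): parent n8 fail=0; on 'c' 0 → fail=11;  out {3}∪∅={3}
  n10('bb'): parent n8 fail=0; on 'b' 0 → fail=8;  out {4}∪{2}={2,4}
  n12('cb'): parent n11 fail=0; on 'b' 0 → fail=8;  out ∅∪{2}={2}
  n15('ba'): parent n8 fail=0; on 'a' 0 → fail=1;  out ∅∪∅=∅
  n3('abb'): parent n2 fail=8; on 'b' 8 → fail=10;  out ∅∪{2,4}={2,4}
  n6('abc'): parent n2 fail=8; on 'c' 8 → fail=9;  out ∅∪{3}={3}
  n13('cbc'): parent n12 fail=8; on 'c' 8 → fail=9;  out ∅∪{3}={3}
  n16('bab'): parent n15 fail=1; on 'b' 1 → fail=2;  out {6}∪{2}={2,6}
  n4('abba'): parent n3 fail=10; on 'a' 10→8 → fail=15;  out ∅∪∅=∅
  n7('abcb'): parent n6 fail=9; on 'b' 9→11 → fail=12;  out {1}∪{2}={1,2}
  n14('cbca'): parent n13 fail=9; on 'a' 9→11→0 → fail=1;  out {5}∪∅={5}
  n5('abbab'): parent n4 fail=15; on 'b' 15 → fail=16;  out {0}∪{2,6}={0,2,6}

Run:
i=0 'c': node 0→11
i=1 'b': node 11→12  emit P2@[1:1]
i=2 'c': node 12→13  emit P3@[1:2]
i=3 'a': node 13→14  emit P5@[0:3]
i=4 'b': node 14→2 (via fail)  emit P2@[4:4]
i=5 'b': node 2→3  emit P2@[5:5],P4@[4:5]
i=6 'b': node 3→10 (via fail)  emit P2@[6:6],P4@[5:6]
i=7 'a': node 10→15 (via fail)
i=8 'a': node 15→1 (via fail)
i=9 'c': node 1→11 (via fail)
i=10 'b': node 11→12  emit P2@[10:10]
i=11 'c': node 12→13  emit P3@[10:11]
i=12 'a': node 13→14  emit P5@[9:12]
i=13 'c': node 14→11 (via fail)
i=14 'b': node 11→12  emit P2@[14:14]
i=15 'c': node 12→13  emit P3@[14:15]
i=16 'a': node 13→14  emit P5@[13:16]
i=17 'b': node 14→2 (via fail)  emit P2@[17:17]
i=18 'a': node 2→15 (via fail)
i=19 'a': node 15→1 (via fail)
i=20 'a': node 1→1 (via fail)
i=21 'b': node 1→2  emit P2@[21:21]
i=22 'b': node 2→3  emit P2@[22:22],P4@[21:22]
i=23 'a': node 3→4
i=24 'b': node 4→5  emit P0@[20:24],P2@[24:24],P6@[22:24]
i=25 'c': node 5→6 (via fail)  emit P3@[24:25]
i=26 'b': node 6→7  emit P1@[23:26],P2@[26:26]
i=27 'b': node 7→10 (via fail)  emit P2@[27:27],P4@[26:27]
i=28 'c': node 10→9 (via fail)  emit P3@[27:28]
i=29 'b': node 9→12 (via fail)  emit P2@[29:29]
i=30 'c': node 12→13  emit P3@[29:30]
i=31 'a': node 13→14  emit P5@[28:31]
i=32 'b': node 14→2 (via fail)  emit P2@[32:32]
i=33 'a': node 2→15 (via fail)
i=34 'b': node 15→16  emit P2@[34:34],P6@[32:34]
i=35 'b': node 16→3 (via fail)  emit P2@[35:35],P4@[34:35]
i=36 'c': node 3→9 (via fail)  emit P3@[35:36]
i=37 'a': node 9→1 (via fail)
i=38 'b': node 1→2  emit P2@[38:38]

Matches: [[1,2],[2,3],[3,5],[4,2],[5,2],[5,4],[6,2],[6,4],[10,2],[11,3],[12,5],[14,2],[15,3],[16,5],[17,2],[21,2],[22,2],[22,4],[24,0],[24,2],[24,6],[25,3],[26,1],[26,2],[27,2],[27,4],[28,3],[29,2],[30,3],[31,5],[32,2],[34,2],[34,6],[35,2],[35,4],[36,3],[38,2]]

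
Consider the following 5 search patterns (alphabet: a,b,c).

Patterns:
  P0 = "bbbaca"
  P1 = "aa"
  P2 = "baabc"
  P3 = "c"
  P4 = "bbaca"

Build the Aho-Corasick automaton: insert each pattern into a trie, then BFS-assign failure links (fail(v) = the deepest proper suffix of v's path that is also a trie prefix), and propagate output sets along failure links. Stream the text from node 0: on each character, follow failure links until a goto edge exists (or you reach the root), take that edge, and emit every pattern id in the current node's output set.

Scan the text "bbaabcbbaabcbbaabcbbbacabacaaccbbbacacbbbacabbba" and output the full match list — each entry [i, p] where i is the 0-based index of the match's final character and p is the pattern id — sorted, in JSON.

Construct AC machine:
Trie nodes:
  0='ε' goto a→7 b→1 c→13
  1='b' goto a→9 b→2
  2='bb' goto a→14 b→3
  3='bbb' goto a→4
  4='bbba' goto c→5
  5='bbbac' goto a→6
  6='bbbaca' goto ·  [P0 ends]
  7='a' goto a→8
  8='aa' goto ·  [P1 ends]
  9='ba' goto a→10
  10='baa' goto b→11
  11='baab' goto c→12
  12='baabc' goto ·  [P2 ends]
  13='c' goto ·  [P3 ends]
  14='bba' goto c→15
  15='bbac' goto a→16
  16='bbaca' goto ·  [P4 ends]

Failure links (BFS by depth):
  fail(1) 'b': from fail(0)=0 chase 'b': 0 ⇒ 0;  out=∅∪out(0)=∅
  fail(7) 'a': from fail(0)=0 chase 'a': 0 ⇒ 0;  out=∅∪out(0)=∅
  fail(13) 'c': from fail(0)=0 chase 'c': 0 ⇒ 0;  out={3}∪out(0)={3}
  fail(2) 'bb': from fail(1)=0 chase 'b': 0 ⇒ 1;  out=∅∪out(1)=∅
  fail(8) 'aa': from fail(7)=0 chase 'a': 0 ⇒ 7;  out={1}∪out(7)={1}
  fail(9) 'ba': from fail(1)=0 chase 'a': 0 ⇒ 7;  out=∅∪out(7)=∅
  fail(3) 'bbb': from fail(2)=1 chase 'b': 1 ⇒ 2;  out=∅∪out(2)=∅
  fail(10) 'baa': from fail(9)=7 chase 'a': 7 ⇒ 8;  out=∅∪out(8)={1}
  fail(14) 'bba': from fail(2)=1 chase 'a': 1 ⇒ 9;  out=∅∪out(9)=∅
  fail(4) 'bbba': from fail(3)=2 chase 'a': 2 ⇒ 14;  out=∅∪out(14)=∅
  fail(11) 'baab': from fail(10)=8 chase 'b': 8→7→0 ⇒ 1;  out=∅∪out(1)=∅
  fail(15) 'bbac': from fail(14)=9 chase 'c': 9→7→0 ⇒ 13;  out=∅∪out(13)={3}
  fail(5) 'bbbac': from fail(4)=14 chase 'c': 14 ⇒ 15;  out=∅∪out(15)={3}
  fail(12) 'baabc': from fail(11)=1 chase 'c': 1→0 ⇒ 13;  out={2}∪out(13)={2,3}
  fail(16) 'bbaca': from fail(15)=13 chase 'a': 13→0 ⇒ 7;  out={4}∪out(7)={4}
  fail(6) 'bbbaca': from fail(5)=15 chase 'a': 15 ⇒ 16;  out={0}∪out(16)={0,4}

Text stream:
i=0 'b': node 0→1
i=1 'b': node 1→2
i=2 'a': node 2→14
i=3 'a': node 14→10 (fail-walked)  → match P1@[2:3]
i=4 'b': node 10→11
i=5 'c': node 11→12  → match P2@[1:5],P3@[5:5]
i=6 'b': node 12→1 (fail-walked)
i=7 'b': node 1→2
i=8 'a': node 2→14
i=9 'a': node 14→10 (fail-walked)  → match P1@[8:9]
i=10 'b': node 10→11
i=11 'c': node 11→12  → match P2@[7:11],P3@[11:11]
i=12 'b': node 12→1 (fail-walked)
i=13 'b': node 1→2
i=14 'a': node 2→14
i=15 'a': node 14→10 (fail-walked)  → match P1@[14:15]
i=16 'b': node 10→11
i=17 'c': node 11→12  → match P2@[13:17],P3@[17:17]
i=18 'b': node 12→1 (fail-walked)
i=19 'b': node 1→2
i=20 'b': node 2→3
i=21 'a': node 3→4
i=22 'c': node 4→5  → match P3@[22:22]
i=23 'a': node 5→6  → match P0@[18:23],P4@[19:23]
i=24 'b': node 6→1 (fail-walked)
i=25 'a': node 1→9
i=26 'c': node 9→13 (fail-walked)  → match P3@[26:26]
i=27 'a': node 13→7 (fail-walked)
i=28 'a': node 7→8  → match P1@[27:28]
i=29 'c': node 8→13 (fail-walked)  → match P3@[29:29]
i=30 'c': node 13→13 (fail-walked)  → match P3@[30:30]
i=31 'b': node 13→1 (fail-walked)
i=32 'b': node 1→2
i=33 'b': node 2→3
i=34 'a': node 3→4
i=35 'c': node 4→5  → match P3@[35:35]
i=36 'a': node 5→6  → match P0@[31:36],P4@[32:36]
i=37 'c': node 6→13 (fail-walked)  → match P3@[37:37]
i=38 'b': node 13→1 (fail-walked)
i=39 'b': node 1→2
i=40 'b': node 2→3
i=41 'a': node 3→4
i=42 'c': node 4→5  → match P3@[42:42]
i=43 'a': node 5→6  → match P0@[38:43],P4@[39:43]
i=44 'b': node 6→1 (fail-walked)
i=45 'b': node 1→2
i=46 'b': node 2→3
i=47 'a': node 3→4

Result: [[3,1],[5,2],[5,3],[9,1],[11,2],[11,3],[15,1],[17,2],[17,3],[22,3],[23,0],[23,4],[26,3],[28,1],[29,3],[30,3],[35,3],[36,0],[36,4],[37,3],[42,3],[43,0],[43,4]]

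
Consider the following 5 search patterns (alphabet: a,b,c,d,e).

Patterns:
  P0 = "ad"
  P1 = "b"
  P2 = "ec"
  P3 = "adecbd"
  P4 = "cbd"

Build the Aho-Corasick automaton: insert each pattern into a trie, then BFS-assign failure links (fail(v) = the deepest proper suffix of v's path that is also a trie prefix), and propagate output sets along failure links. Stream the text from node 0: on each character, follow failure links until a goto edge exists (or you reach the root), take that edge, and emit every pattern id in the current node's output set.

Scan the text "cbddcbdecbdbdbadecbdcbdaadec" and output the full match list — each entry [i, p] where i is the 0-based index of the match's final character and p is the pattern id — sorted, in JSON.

Build automaton:
Trie nodes:
  n0 'ε': a→1 b→3 c→10 e→4
  n1 'a': d→2
  n2 'ad': e→6  [P0 ends]
  n3 'b': ·  [P1 ends]
  n4 'e': c→5
  n5 'ec': ·  [P2 ends]
  n6 'ade': c→7
  n7 'adec': b→8
  n8 'adecb': d→9
  n9 'adecbd': ·  [P3 ends]
  n10 'c': b→11
  n11 'cb': d→12
  n12 'cbd': ·  [P4 ends]

BFS fail/out derivation:
  fail(1) 'a': from fail(0)=0 chase 'a': 0 ⇒ 0;  out=∅∪out(0)=∅
  fail(3) 'b': from fail(0)=0 chase 'b': 0 ⇒ 0;  out={1}∪out(0)={1}
  fail(4) 'e': from fail(0)=0 chase 'e': 0 ⇒ 0;  out=∅∪out(0)=∅
  fail(10) 'c': from fail(0)=0 chase 'c': 0 ⇒ 0;  out=∅∪out(0)=∅
  fail(2) 'ad': from fail(1)=0 chase 'd': 0 ⇒ 0;  out={0}∪out(0)={0}
  fail(5) 'ec': from fail(4)=0 chase 'c': 0 ⇒ 10;  out={2}∪out(10)={2}
  fail(11) 'cb': from fail(10)=0 chase 'b': 0 ⇒ 3;  out=∅∪out(3)={1}
  fail(6) 'ade': from fail(2)=0 chase 'e': 0 ⇒ 4;  out=∅∪out(4)=∅
  fail(12) 'cbd': from fail(11)=3 chase 'd': 3→0 ⇒ 0;  out={4}∪out(0)={4}
  fail(7) 'adec': from fail(6)=4 chase 'c': 4 ⇒ 5;  out=∅∪out(5)={2}
  fail(8) 'adecb': from fail(7)=5 chase 'b': 5→10 ⇒ 11;  out=∅∪out(11)={1}
  fail(9) 'adecbd': from fail(8)=11 chase 'd': 11 ⇒ 12;  out={3}∪out(12)={3,4}

Scan:
[0] read 'c'  n0⇒n10
[1] read 'b'  n10⇒n11  → match P1@[1:1]
[2] read 'd'  n11⇒n12  → match P4@[0:2]
[3] read 'd'  n12⇒n0 (via fail)
[4] read 'c'  n0⇒n10
[5] read 'b'  n10⇒n11  → match P1@[5:5]
[6] read 'd'  n11⇒n12  → match P4@[4:6]
[7] read 'e'  n12⇒n4 (via fail)
[8] read 'c'  n4⇒n5  → match P2@[7:8]
[9] read 'b'  n5⇒n11 (via fail)  → match P1@[9:9]
[10] read 'd'  n11⇒n12  → match P4@[8:10]
[11] read 'b'  n12⇒n3 (via fail)  → match P1@[11:11]
[12] read 'd'  n3⇒n0 (via fail)
[13] read 'b'  n0⇒n3  → match P1@[13:13]
[14] read 'a'  n3⇒n1 (via fail)
[15] read 'd'  n1⇒n2  → match P0@[14:15]
[16] read 'e'  n2⇒n6
[17] read 'c'  n6⇒n7  → match P2@[16:17]
[18] read 'b'  n7⇒n8  → match P1@[18:18]
[19] read 'd'  n8⇒n9  → match P3@[14:19],P4@[17:19]
[20] read 'c'  n9⇒n10 (via fail)
[21] read 'b'  n10⇒n11  → match P1@[21:21]
[22] read 'd'  n11⇒n12  → match P4@[20:22]
[23] read 'a'  n12⇒n1 (via fail)
[24] read 'a'  n1⇒n1 (via fail)
[25] read 'd'  n1⇒n2  → match P0@[24:25]
[26] read 'e'  n2⇒n6
[27] read 'c'  n6⇒n7  → match P2@[26:27]

Matches: [[1,1],[2,4],[5,1],[6,4],[8,2],[9,1],[10,4],[11,1],[13,1],[15,0],[17,2],[18,1],[19,3],[19,4],[21,1],[22,4],[25,0],[27,2]]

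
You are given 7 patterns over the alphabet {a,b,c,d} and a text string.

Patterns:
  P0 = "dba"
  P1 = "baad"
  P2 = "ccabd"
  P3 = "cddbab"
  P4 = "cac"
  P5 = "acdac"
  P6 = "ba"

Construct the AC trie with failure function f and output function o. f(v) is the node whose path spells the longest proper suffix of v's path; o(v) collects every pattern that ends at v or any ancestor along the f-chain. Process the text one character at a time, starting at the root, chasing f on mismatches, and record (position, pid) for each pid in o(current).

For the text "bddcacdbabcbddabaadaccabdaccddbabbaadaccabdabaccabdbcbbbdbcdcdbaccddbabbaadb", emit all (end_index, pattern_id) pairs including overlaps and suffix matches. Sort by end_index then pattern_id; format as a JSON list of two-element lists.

Construct AC machine:
Trie nodes:
  n0 'ε': a→20 b→4 c→8 d→1
  n1 'd': b→2
  n2 'db': a→3
  n3 'dba': ·  [P0 ends]
  n4 'b': a→5
  n5 'ba': a→6  [P6 ends]
  n6 'baa': d→7
  n7 'baad': ·  [P1 ends]
  n8 'c': a→18 c→9 d→13
  n9 'cc': a→10
  n10 'cca': b→11
  n11 'ccab': d→12
  n12 'ccabd': ·  [P2 ends]
  n13 'cd': d→14
  n14 'cdd': b→15
  n15 'cddb': a→16
  n16 'cddba': b→17
  n17 'cddbab': ·  [P3 ends]
  n18 'ca': c→19
  n19 'cac': ·  [P4 ends]
  n20 'a': c→21
  n21 'ac': d→22
  n22 'acd': a→23
  n23 'acda': c→24
  n24 'acdac': ·  [P5 ends]

Failure links (BFS by depth):
  n1('d'): parent n0 fail=0; on 'd' 0 → fail=0;  out ∅∪∅=∅
  n4('b'): parent n0 fail=0; on 'b' 0 → fail=0;  out ∅∪∅=∅
  n8('c'): parent n0 fail=0; on 'c' 0 → fail=0;  out ∅∪∅=∅
  n20('a'): parent n0 fail=0; on 'a' 0 → fail=0;  out ∅∪∅=∅
  n2('db'): parent n1 fail=0; on 'b' 0 → fail=4;  out ∅∪∅=∅
  n5('ba'): parent n4 fail=0; on 'a' 0 → fail=20;  out {6}∪∅={6}
  n9('cc'): parent n8 fail=0; on 'c' 0 → fail=8;  out ∅∪∅=∅
  n13('cd'): parent n8 fail=0; on 'd' 0 → fail=1;  out ∅∪∅=∅
  n18('ca'): parent n8 fail=0; on 'a' 0 → fail=20;  out ∅∪∅=∅
  n21('ac'): parent n20 fail=0; on 'c' 0 → fail=8;  out ∅∪∅=∅
  n3('dba'): parent n2 fail=4; on 'a' 4 → fail=5;  out {0}∪{6}={0,6}
  n6('baa'): parent n5 fail=20; on 'a' 20→0 → fail=20;  out ∅∪∅=∅
  n10('cca'): parent n9 fail=8; on 'a' 8 → fail=18;  out ∅∪∅=∅
  n14('cdd'): parent n13 fail=1; on 'd' 1→0 → fail=1;  out ∅∪∅=∅
  n19('cac'): parent n18 fail=20; on 'c' 20 → fail=21;  out {4}∪∅={4}
  n22('acd'): parent n21 fail=8; on 'd' 8 → fail=13;  out ∅∪∅=∅
  n7('baad'): parent n6 fail=20; on 'd' 20→0 → fail=1;  out {1}∪∅={1}
  n11('ccab'): parent n10 fail=18; on 'b' 18→20→0 → fail=4;  out ∅∪∅=∅
  n15('cddb'): parent n14 fail=1; on 'b' 1 → fail=2;  out ∅∪∅=∅
  n23('acda'): parent n22 fail=13; on 'a' 13→1→0 → fail=20;  out ∅∪∅=∅
  n12('ccabd'): parent n11 fail=4; on 'd' 4→0 → fail=1;  out {2}∪∅={2}
  n16('cddba'): parent n15 fail=2; on 'a' 2 → fail=3;  out ∅∪{0,6}={0,6}
  n24('acdac'): parent n23 fail=20; on 'c' 20 → fail=21;  out {5}∪∅={5}
  n17('cddbab'): parent n16 fail=3; on 'b' 3→5→20→0 → fail=4;  out {3}∪∅={3}

Scan:
i=0 'b': node 0→4
i=1 'd': node 4→1 (via fail)
i=2 'd': node 1→1 (via fail)
i=3 'c': node 1→8 (via fail)
i=4 'a': node 8→18
i=5 'c': node 18→19  ** P4@[3:5]
i=6 'd': node 19→22 (via fail)
i=7 'b': node 22→2 (via fail)
i=8 'a': node 2→3  ** P0@[6:8],P6@[7:8]
i=9 'b': node 3→4 (via fail)
i=10 'c': node 4→8 (via fail)
i=11 'b': node 8→4 (via fail)
i=12 'd': node 4→1 (via fail)
i=13 'd': node 1→1 (via fail)
i=14 'a': node 1→20 (via fail)
i=15 'b': node 20→4 (via fail)
i=16 'a': node 4→5  ** P6@[15:16]
i=17 'a': node 5→6
i=18 'd': node 6→7  ** P1@[15:18]
i=19 'a': node 7→20 (via fail)
i=20 'c': node 20→21
i=21 'c': node 21→9 (via fail)
i=22 'a': node 9→10
i=23 'b': node 10→11
i=24 'd': node 11→12  ** P2@[20:24]
i=25 'a': node 12→20 (via fail)
i=26 'c': node 20→21
i=27 'c': node 21→9 (via fail)
i=28 'd': node 9→13 (via fail)
i=29 'd': node 13→14
i=30 'b': node 14→15
i=31 'a': node 15→16  ** P0@[29:31],P6@[30:31]
i=32 'b': node 16→17  ** P3@[27:32]
i=33 'b': node 17→4 (via fail)
i=34 'a': node 4→5  ** P6@[33:34]
i=35 'a': node 5→6
i=36 'd': node 6→7  ** P1@[33:36]
i=37 'a': node 7→20 (via fail)
i=38 'c': node 20→21
i=39 'c': node 21→9 (via fail)
i=40 'a': node 9→10
i=41 'b': node 10→11
i=42 'd': node 11→12  ** P2@[38:42]
i=43 'a': node 12→20 (via fail)
i=44 'b': node 20→4 (via fail)
i=45 'a': node 4→5  ** P6@[44:45]
i=46 'c': node 5→21 (via fail)
i=47 'c': node 21→9 (via fail)
i=48 'a': node 9→10
i=49 'b': node 10→11
i=50 'd': node 11→12  ** P2@[46:50]
i=51 'b': node 12→2 (via fail)
i=52 'c': node 2→8 (via fail)
i=53 'b': node 8→4 (via fail)
i=54 'b': node 4→4 (via fail)
i=55 'b': node 4→4 (via fail)
i=56 'd': node 4→1 (via fail)
i=57 'b': node 1→2
i=58 'c': node 2→8 (via fail)
i=59 'd': node 8→13
i=60 'c': node 13→8 (via fail)
i=61 'd': node 8→13
i=62 'b': node 13→2 (via fail)
i=63 'a': node 2→3  ** P0@[61:63],P6@[62:63]
i=64 'c': node 3→21 (via fail)
i=65 'c': node 21→9 (via fail)
i=66 'd': node 9→13 (via fail)
i=67 'd': node 13→14
i=68 'b': node 14→15
i=69 'a': node 15→16  ** P0@[67:69],P6@[68:69]
i=70 'b': node 16→17  ** P3@[65:70]
i=71 'b': node 17→4 (via fail)
i=72 'a': node 4→5  ** P6@[71:72]
i=73 'a': node 5→6
i=74 'd': node 6→7  ** P1@[71:74]
i=75 'b': node 7→2 (via fail)

Result: [[5,4],[8,0],[8,6],[16,6],[18,1],[24,2],[31,0],[31,6],[32,3],[34,6],[36,1],[42,2],[45,6],[50,2],[63,0],[63,6],[69,0],[69,6],[70,3],[72,6],[74,1]]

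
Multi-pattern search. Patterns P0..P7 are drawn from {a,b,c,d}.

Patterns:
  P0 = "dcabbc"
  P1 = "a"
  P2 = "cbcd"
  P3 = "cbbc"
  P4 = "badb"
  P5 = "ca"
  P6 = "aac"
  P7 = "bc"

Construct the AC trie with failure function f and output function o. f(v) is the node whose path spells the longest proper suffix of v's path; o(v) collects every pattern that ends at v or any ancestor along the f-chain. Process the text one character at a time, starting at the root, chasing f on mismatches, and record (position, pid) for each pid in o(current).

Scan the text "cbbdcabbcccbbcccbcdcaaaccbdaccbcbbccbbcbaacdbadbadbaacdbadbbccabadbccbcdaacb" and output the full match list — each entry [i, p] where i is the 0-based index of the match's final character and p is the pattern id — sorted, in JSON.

Build automaton:
Trie nodes:
  n0 'ε': a→7 b→14 c→8 d→1
  n1 'd': c→2
  n2 'dc': a→3
  n3 'dca': b→4
  n4 'dcab': b→5
  n5 'dcabb': c→6
  n6 'dcabbc': ·  ←P0
  n7 'a': a→19  ←P1
  n8 'c': a→18 b→9
  n9 'cb': b→12 c→10
  n10 'cbc': d→11
  n11 'cbcd': ·  ←P2
  n12 'cbb': c→13
  n13 'cbbc': ·  ←P3
  n14 'b': a→15 c→21
  n15 'ba': d→16
  n16 'bad': b→17
  n17 'badb': ·  ←P4
  n18 'ca': ·  ←P5
  n19 'aa': c→20
  n20 'aac': ·  ←P6
  n21 'bc': ·  ←P7

BFS fail/out derivation:
  n1('d'): parent n0 fail=0; on 'd' 0 → fail=0;  out ∅∪∅=∅
  n7('a'): parent n0 fail=0; on 'a' 0 → fail=0;  out {1}∪∅={1}
  n8('c'): parent n0 fail=0; on 'c' 0 → fail=0;  out ∅∪∅=∅
  n14('b'): parent n0 fail=0; on 'b' 0 → fail=0;  out ∅∪∅=∅
  n2('dc'): parent n1 fail=0; on 'c' 0 → fail=8;  out ∅∪∅=∅
  n9('cb'): parent n8 fail=0; on 'b' 0 → fail=14;  out ∅∪∅=∅
  n15('ba'): parent n14 fail=0; on 'a' 0 → fail=7;  out ∅∪{1}={1}
  n18('ca'): parent n8 fail=0; on 'a' 0 → fail=7;  out {5}∪{1}={1,5}
  n19('aa'): parent n7 fail=0; on 'a' 0 → fail=7;  out ∅∪{1}={1}
  n21('bc'): parent n14 fail=0; on 'c' 0 → fail=8;  out {7}∪∅={7}
  n3('dca'): parent n2 fail=8; on 'a' 8 → fail=18;  out ∅∪{1,5}={1,5}
  n10('cbc'): parent n9 fail=14; on 'c' 14 → fail=21;  out ∅∪{7}={7}
  n12('cbb'): parent n9 fail=14; on 'b' 14→0 → fail=14;  out ∅∪∅=∅
  n16('bad'): parent n15 fail=7; on 'd' 7→0 → fail=1;  out ∅∪∅=∅
  n20('aac'): parent n19 fail=7; on 'c' 7→0 → fail=8;  out {6}∪∅={6}
  n4('dcab'): parent n3 fail=18; on 'b' 18→7→0 → fail=14;  out ∅∪∅=∅
  n11('cbcd'): parent n10 fail=21; on 'd' 21→8→0 → fail=1;  out {2}∪∅={2}
  n13('cbbc'): parent n12 fail=14; on 'c' 14 → fail=21;  out {3}∪{7}={3,7}
  n17('badb'): parent n16 fail=1; on 'b' 1→0 → fail=14;  out {4}∪∅={4}
  n5('dcabb'): parent n4 fail=14; on 'b' 14→0 → fail=14;  out ∅∪∅=∅
  n6('dcabbc'): parent n5 fail=14; on 'c' 14 → fail=21;  out {0}∪{7}={0,7}

Text stream:
i=0 'c': node 0→8
i=1 'b': node 8→9
i=2 'b': node 9→12
i=3 'd': node 12→1 ·f
i=4 'c': node 1→2
i=5 'a': node 2→3  ** P1@[5:5],P5@[4:5]
i=6 'b': node 3→4
i=7 'b': node 4→5
i=8 'c': node 5→6  ** P0@[3:8],P7@[7:8]
i=9 'c': node 6→8 ·f
i=10 'c': node 8→8 ·f
i=11 'b': node 8→9
i=12 'b': node 9→12
i=13 'c': node 12→13  ** P3@[10:13],P7@[12:13]
i=14 'c': node 13→8 ·f
i=15 'c': node 8→8 ·f
i=16 'b': node 8→9
i=17 'c': node 9→10  ** P7@[16:17]
i=18 'd': node 10→11  ** P2@[15:18]
i=19 'c': node 11→2 ·f
i=20 'a': node 2→3  ** P1@[20:20],P5@[19:20]
i=21 'a': node 3→19 ·f  ** P1@[21:21]
i=22 'a': node 19→19 ·f  ** P1@[22:22]
i=23 'c': node 19→20  ** P6@[21:23]
i=24 'c': node 20→8 ·f
i=25 'b': node 8→9
i=26 'd': node 9→1 ·f
i=27 'a': node 1→7 ·f  ** P1@[27:27]
i=28 'c': node 7→8 ·f
i=29 'c': node 8→8 ·f
i=30 'b': node 8→9
i=31 'c': node 9→10  ** P7@[30:31]
i=32 'b': node 10→9 ·f
i=33 'b': node 9→12
i=34 'c': node 12→13  ** P3@[31:34],P7@[33:34]
i=35 'c': node 13→8 ·f
i=36 'b': node 8→9
i=37 'b': node 9→12
i=38 'c': node 12→13  ** P3@[35:38],P7@[37:38]
i=39 'b': node 13→9 ·f
i=40 'a': node 9→15 ·f  ** P1@[40:40]
i=41 'a': node 15→19 ·f  ** P1@[41:41]
i=42 'c': node 19→20  ** P6@[40:42]
i=43 'd': node 20→1 ·f
i=44 'b': node 1→14 ·f
i=45 'a': node 14→15  ** P1@[45:45]
i=46 'd': node 15→16
i=47 'b': node 16→17  ** P4@[44:47]
i=48 'a': node 17→15 ·f  ** P1@[48:48]
i=49 'd': node 15→16
i=50 'b': node 16→17  ** P4@[47:50]
i=51 'a': node 17→15 ·f  ** P1@[51:51]
i=52 'a': node 15→19 ·f  ** P1@[52:52]
i=53 'c': node 19→20  ** P6@[51:53]
i=54 'd': node 20→1 ·f
i=55 'b': node 1→14 ·f
i=56 'a': node 14→15  ** P1@[56:56]
i=57 'd': node 15→16
i=58 'b': node 16→17  ** P4@[55:58]
i=59 'b': node 17→14 ·f
i=60 'c': node 14→21  ** P7@[59:60]
i=61 'c': node 21→8 ·f
i=62 'a': node 8→18  ** P1@[62:62],P5@[61:62]
i=63 'b': node 18→14 ·f
i=64 'a': node 14→15  ** P1@[64:64]
i=65 'd': node 15→16
i=66 'b': node 16→17  ** P4@[63:66]
i=67 'c': node 17→21 ·f  ** P7@[66:67]
i=68 'c': node 21→8 ·f
i=69 'b': node 8→9
i=70 'c': node 9→10  ** P7@[69:70]
i=71 'd': node 10→11  ** P2@[68:71]
i=72 'a': node 11→7 ·f  ** P1@[72:72]
i=73 'a': node 7→19  ** P1@[73:73]
i=74 'c': node 19→20  ** P6@[72:74]
i=75 'b': node 20→9 ·f

Matches: [[5,1],[5,5],[8,0],[8,7],[13,3],[13,7],[17,7],[18,2],[20,1],[20,5],[21,1],[22,1],[23,6],[27,1],[31,7],[34,3],[34,7],[38,3],[38,7],[40,1],[41,1],[42,6],[45,1],[47,4],[48,1],[50,4],[51,1],[52,1],[53,6],[56,1],[58,4],[60,7],[62,1],[62,5],[64,1],[66,4],[67,7],[70,7],[71,2],[72,1],[73,1],[74,6]]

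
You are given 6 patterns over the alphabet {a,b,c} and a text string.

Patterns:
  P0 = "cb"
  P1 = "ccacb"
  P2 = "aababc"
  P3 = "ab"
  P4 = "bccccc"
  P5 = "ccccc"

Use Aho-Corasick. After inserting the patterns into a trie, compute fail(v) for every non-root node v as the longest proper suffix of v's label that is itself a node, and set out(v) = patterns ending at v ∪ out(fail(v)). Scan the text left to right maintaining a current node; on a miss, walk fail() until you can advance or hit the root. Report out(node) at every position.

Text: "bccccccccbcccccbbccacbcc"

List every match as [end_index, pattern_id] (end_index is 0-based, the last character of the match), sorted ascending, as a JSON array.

Build automaton:
Trie nodes:
  0='ε' goto a→7 b→14 c→1
  1='c' goto b→2 c→3
  2='cb' goto ·  [P0 ends]
  3='cc' goto a→4 c→20
  4='cca' goto c→5
  5='ccac' goto b→6
  6='ccacb' goto ·  [P1 ends]
  7='a' goto a→8 b→13
  8='aa' goto b→9
  9='aab' goto a→10
  10='aaba' goto b→11
  11='aabab' goto c→12
  12='aababc' goto ·  [P2 ends]
  13='ab' goto ·  [P3 ends]
  14='b' goto c→15
  15='bc' goto c→16
  16='bcc' goto c→17
  17='bccc' goto c→18
  18='bcccc' goto c→19
  19='bccccc' goto ·  [P4 ends]
  20='ccc' goto c→21
  21='cccc' goto c→22
  22='ccccc' goto ·  [P5 ends]

BFS fail/out derivation:
  n1('c'): parent n0 fail=0; on 'c' 0 → fail=0;  out ∅∪∅=∅
  n7('a'): parent n0 fail=0; on 'a' 0 → fail=0;  out ∅∪∅=∅
  n14('b'): parent n0 fail=0; on 'b' 0 → fail=0;  out ∅∪∅=∅
  n2('cb'): parent n1 fail=0; on 'b' 0 → fail=14;  out {0}∪∅={0}
  n3('cc'): parent n1 fail=0; on 'c' 0 → fail=1;  out ∅∪∅=∅
  n8('aa'): parent n7 fail=0; on 'a' 0 → fail=7;  out ∅∪∅=∅
  n13('ab'): parent n7 fail=0; on 'b' 0 → fail=14;  out {3}∪∅={3}
  n15('bc'): parent n14 fail=0; on 'c' 0 → fail=1;  out ∅∪∅=∅
  n4('cca'): parent n3 fail=1; on 'a' 1→0 → fail=7;  out ∅∪∅=∅
  n9('aab'): parent n8 fail=7; on 'b' 7 → fail=13;  out ∅∪{3}={3}
  n16('bcc'): parent n15 fail=1; on 'c' 1 → fail=3;  out ∅∪∅=∅
  n20('ccc'): parent n3 fail=1; on 'c' 1 → fail=3;  out ∅∪∅=∅
  n5('ccac'): parent n4 fail=7; on 'c' 7→0 → fail=1;  out ∅∪∅=∅
  n10('aaba'): parent n9 fail=13; on 'a' 13→14→0 → fail=7;  out ∅∪∅=∅
  n17('bccc'): parent n16 fail=3; on 'c' 3 → fail=20;  out ∅∪∅=∅
  n21('cccc'): parent n20 fail=3; on 'c' 3 → fail=20;  out ∅∪∅=∅
  n6('ccacb'): parent n5 fail=1; on 'b' 1 → fail=2;  out {1}∪{0}={0,1}
  n11('aabab'): parent n10 fail=7; on 'b' 7 → fail=13;  out ∅∪{3}={3}
  n18('bcccc'): parent n17 fail=20; on 'c' 20 → fail=21;  out ∅∪∅=∅
  n22('ccccc'): parent n21 fail=20; on 'c' 20 → fail=21;  out {5}∪∅={5}
  n12('aababc'): parent n11 fail=13; on 'c' 13→14 → fail=15;  out {2}∪∅={2}
  n19('bccccc'): parent n18 fail=21; on 'c' 21 → fail=22;  out {4}∪{5}={4,5}

Text stream:
i=0 'b': node 0→14
i=1 'c': node 14→15
i=2 'c': node 15→16
i=3 'c': node 16→17
i=4 'c': node 17→18
i=5 'c': node 18→19  → match P4@[0:5],P5@[1:5]
i=6 'c': node 19→22 (via fail)  → match P5@[2:6]
i=7 'c': node 22→22 (via fail)  → match P5@[3:7]
i=8 'c': node 22→22 (via fail)  → match P5@[4:8]
i=9 'b': node 22→2 (via fail)  → match P0@[8:9]
i=10 'c': node 2→15 (via fail)
i=11 'c': node 15→16
i=12 'c': node 16→17
i=13 'c': node 17→18
i=14 'c': node 18→19  → match P4@[9:14],P5@[10:14]
i=15 'b': node 19→2 (via fail)  → match P0@[14:15]
i=16 'b': node 2→14 (via fail)
i=17 'c': node 14→15
i=18 'c': node 15→16
i=19 'a': node 16→4 (via fail)
i=20 'c': node 4→5
i=21 'b': node 5→6  → match P0@[20:21],P1@[17:21]
i=22 'c': node 6→15 (via fail)
i=23 'c': node 15→16

Result: [[5,4],[5,5],[6,5],[7,5],[8,5],[9,0],[14,4],[14,5],[15,0],[21,0],[21,1]]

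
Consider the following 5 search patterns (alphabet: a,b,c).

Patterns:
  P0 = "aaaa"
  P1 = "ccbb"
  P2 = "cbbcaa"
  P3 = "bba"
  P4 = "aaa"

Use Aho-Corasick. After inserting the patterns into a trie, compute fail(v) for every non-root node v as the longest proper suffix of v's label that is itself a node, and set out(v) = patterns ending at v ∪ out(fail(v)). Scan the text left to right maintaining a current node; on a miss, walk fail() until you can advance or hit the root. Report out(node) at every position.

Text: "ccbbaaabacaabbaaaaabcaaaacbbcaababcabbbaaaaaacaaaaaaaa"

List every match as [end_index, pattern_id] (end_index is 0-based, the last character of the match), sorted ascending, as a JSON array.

Build automaton:
Trie (insert patterns):
  n0 'ε': a→1 b→14 c→5
  n1 'a': a→2
  n2 'aa': a→3
  n3 'aaa': a→4  [P4 ends]
  n4 'aaaa': ·  [P0 ends]
  n5 'c': b→9 c→6
  n6 'cc': b→7
  n7 'ccb': b→8
  n8 'ccbb': ·  [P1 ends]
  n9 'cb': b→10
  n10 'cbb': c→11
  n11 'cbbc': a→12
  n12 'cbbca': a→13
  n13 'cbbcaa': ·  [P2 ends]
  n14 'b': b→15
  n15 'bb': a→16
  n16 'bba': ·  [P3 ends]

Failure links (BFS by depth):
  n1('a'): parent n0 fail=0; on 'a' 0 → fail=0;  out ∅∪∅=∅
  n5('c'): parent n0 fail=0; on 'c' 0 → fail=0;  out ∅∪∅=∅
  n14('b'): parent n0 fail=0; on 'b' 0 → fail=0;  out ∅∪∅=∅
  n2('aa'): parent n1 fail=0; on 'a' 0 → fail=1;  out ∅∪∅=∅
  n6('cc'): parent n5 fail=0; on 'c' 0 → fail=5;  out ∅∪∅=∅
  n9('cb'): parent n5 fail=0; on 'b' 0 → fail=14;  out ∅∪∅=∅
  n15('bb'): parent n14 fail=0; on 'b' 0 → fail=14;  out ∅∪∅=∅
  n3('aaa'): parent n2 fail=1; on 'a' 1 → fail=2;  out {4}∪∅={4}
  n7('ccb'): parent n6 fail=5; on 'b' 5 → fail=9;  out ∅∪∅=∅
  n10('cbb'): parent n9 fail=14; on 'b' 14 → fail=15;  out ∅∪∅=∅
  n16('bba'): parent n15 fail=14; on 'a' 14→0 → fail=1;  out {3}∪∅={3}
  n4('aaaa'): parent n3 fail=2; on 'a' 2 → fail=3;  out {0}∪{4}={0,4}
  n8('ccbb'): parent n7 fail=9; on 'b' 9 → fail=10;  out {1}∪∅={1}
  n11('cbbc'): parent n10 fail=15; on 'c' 15→14→0 → fail=5;  out ∅∪∅=∅
  n12('cbbca'): parent n11 fail=5; on 'a' 5→0 → fail=1;  out ∅∪∅=∅
  n13('cbbcaa'): parent n12 fail=1; on 'a' 1 → fail=2;  out {2}∪∅={2}

Text stream:
i=0 'c': node 0→5
i=1 'c': node 5→6
i=2 'b': node 6→7
i=3 'b': node 7→8  ** P1@[0:3]
i=4 'a': node 8→16 (via fail)  ** P3@[2:4]
i=5 'a': node 16→2 (via fail)
i=6 'a': node 2→3  ** P4@[4:6]
i=7 'b': node 3→14 (via fail)
i=8 'a': node 14→1 (via fail)
i=9 'c': node 1→5 (via fail)
i=10 'a': node 5→1 (via fail)
i=11 'a': node 1→2
i=12 'b': node 2→14 (via fail)
i=13 'b': node 14→15
i=14 'a': node 15→16  ** P3@[12:14]
i=15 'a': node 16→2 (via fail)
i=16 'a': node 2→3  ** P4@[14:16]
i=17 'a': node 3→4  ** P0@[14:17],P4@[15:17]
i=18 'a': node 4→4 (via fail)  ** P0@[15:18],P4@[16:18]
i=19 'b': node 4→14 (via fail)
i=20 'c': node 14→5 (via fail)
i=21 'a': node 5→1 (via fail)
i=22 'a': node 1→2
i=23 'a': node 2→3  ** P4@[21:23]
i=24 'a': node 3→4  ** P0@[21:24],P4@[22:24]
i=25 'c': node 4→5 (via fail)
i=26 'b': node 5→9
i=27 'b': node 9→10
i=28 'c': node 10→11
i=29 'a': node 11→12
i=30 'a': node 12→13  ** P2@[25:30]
i=31 'b': node 13→14 (via fail)
i=32 'a': node 14→1 (via fail)
i=33 'b': node 1→14 (via fail)
i=34 'c': node 14→5 (via fail)
i=35 'a': node 5→1 (via fail)
i=36 'b': node 1→14 (via fail)
i=37 'b': node 14→15
i=38 'b': node 15→15 (via fail)
i=39 'a': node 15→16  ** P3@[37:39]
i=40 'a': node 16→2 (via fail)
i=41 'a': node 2→3  ** P4@[39:41]
i=42 'a': node 3→4  ** P0@[39:42],P4@[40:42]
i=43 'a': node 4→4 (via fail)  ** P0@[40:43],P4@[41:43]
i=44 'a': node 4→4 (via fail)  ** P0@[41:44],P4@[42:44]
i=45 'c': node 4→5 (via fail)
i=46 'a': node 5→1 (via fail)
i=47 'a': node 1→2
i=48 'a': node 2→3  ** P4@[46:48]
i=49 'a': node 3→4  ** P0@[46:49],P4@[47:49]
i=50 'a': node 4→4 (via fail)  ** P0@[47:50],P4@[48:50]
i=51 'a': node 4→4 (via fail)  ** P0@[48:51],P4@[49:51]
i=52 'a': node 4→4 (via fail)  ** P0@[49:52],P4@[50:52]
i=53 'a': node 4→4 (via fail)  ** P0@[50:53],P4@[51:53]

Result: [[3,1],[4,3],[6,4],[14,3],[16,4],[17,0],[17,4],[18,0],[18,4],[23,4],[24,0],[24,4],[30,2],[39,3],[41,4],[42,0],[42,4],[43,0],[43,4],[44,0],[44,4],[48,4],[49,0],[49,4],[50,0],[50,4],[51,0],[51,4],[52,0],[52,4],[53,0],[53,4]]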